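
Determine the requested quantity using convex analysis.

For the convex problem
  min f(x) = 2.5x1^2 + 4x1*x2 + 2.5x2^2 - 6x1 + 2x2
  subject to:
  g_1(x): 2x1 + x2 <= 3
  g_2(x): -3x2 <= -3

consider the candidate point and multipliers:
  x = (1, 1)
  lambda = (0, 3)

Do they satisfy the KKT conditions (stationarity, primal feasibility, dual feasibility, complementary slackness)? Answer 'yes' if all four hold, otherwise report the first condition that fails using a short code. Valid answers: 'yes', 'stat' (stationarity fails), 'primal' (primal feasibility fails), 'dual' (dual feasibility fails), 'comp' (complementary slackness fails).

Gradient of f: grad f(x) = Q x + c = (3, 11)
Constraint values g_i(x) = a_i^T x - b_i:
  g_1((1, 1)) = 0
  g_2((1, 1)) = 0
Stationarity residual: grad f(x) + sum_i lambda_i a_i = (3, 2)
  -> stationarity FAILS
Primal feasibility (all g_i <= 0): OK
Dual feasibility (all lambda_i >= 0): OK
Complementary slackness (lambda_i * g_i(x) = 0 for all i): OK

Verdict: the first failing condition is stationarity -> stat.

stat


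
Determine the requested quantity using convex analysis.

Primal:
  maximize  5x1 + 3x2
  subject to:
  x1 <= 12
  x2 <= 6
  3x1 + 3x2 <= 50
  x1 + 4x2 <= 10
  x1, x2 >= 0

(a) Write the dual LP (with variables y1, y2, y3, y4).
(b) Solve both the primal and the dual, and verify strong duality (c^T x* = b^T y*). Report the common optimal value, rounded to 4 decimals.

The standard primal-dual pair for 'max c^T x s.t. A x <= b, x >= 0' is:
  Dual:  min b^T y  s.t.  A^T y >= c,  y >= 0.

So the dual LP is:
  minimize  12y1 + 6y2 + 50y3 + 10y4
  subject to:
    y1 + 3y3 + y4 >= 5
    y2 + 3y3 + 4y4 >= 3
    y1, y2, y3, y4 >= 0

Solving the primal: x* = (10, 0).
  primal value c^T x* = 50.
Solving the dual: y* = (0, 0, 0, 5).
  dual value b^T y* = 50.
Strong duality: c^T x* = b^T y*. Confirmed.

50


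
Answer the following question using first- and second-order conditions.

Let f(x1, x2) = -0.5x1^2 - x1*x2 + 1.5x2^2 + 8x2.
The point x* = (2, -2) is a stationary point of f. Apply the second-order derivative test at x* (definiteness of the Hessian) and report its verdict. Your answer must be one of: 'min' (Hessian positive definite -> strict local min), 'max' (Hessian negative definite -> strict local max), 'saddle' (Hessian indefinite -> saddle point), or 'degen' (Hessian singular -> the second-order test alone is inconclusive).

Compute the Hessian H = grad^2 f:
  H = [[-1, -1], [-1, 3]]
Verify stationarity: grad f(x*) = H x* + g = (0, 0).
Eigenvalues of H: -1.2361, 3.2361.
Eigenvalues have mixed signs, so H is indefinite -> x* is a saddle point.

saddle


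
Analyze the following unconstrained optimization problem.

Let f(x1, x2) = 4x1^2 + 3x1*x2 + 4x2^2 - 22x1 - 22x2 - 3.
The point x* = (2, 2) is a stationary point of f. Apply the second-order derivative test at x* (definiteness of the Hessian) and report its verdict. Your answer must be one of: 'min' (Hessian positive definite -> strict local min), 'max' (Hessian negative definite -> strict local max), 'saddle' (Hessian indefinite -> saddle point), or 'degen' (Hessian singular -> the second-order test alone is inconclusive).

Compute the Hessian H = grad^2 f:
  H = [[8, 3], [3, 8]]
Verify stationarity: grad f(x*) = H x* + g = (0, 0).
Eigenvalues of H: 5, 11.
Both eigenvalues > 0, so H is positive definite -> x* is a strict local min.

min


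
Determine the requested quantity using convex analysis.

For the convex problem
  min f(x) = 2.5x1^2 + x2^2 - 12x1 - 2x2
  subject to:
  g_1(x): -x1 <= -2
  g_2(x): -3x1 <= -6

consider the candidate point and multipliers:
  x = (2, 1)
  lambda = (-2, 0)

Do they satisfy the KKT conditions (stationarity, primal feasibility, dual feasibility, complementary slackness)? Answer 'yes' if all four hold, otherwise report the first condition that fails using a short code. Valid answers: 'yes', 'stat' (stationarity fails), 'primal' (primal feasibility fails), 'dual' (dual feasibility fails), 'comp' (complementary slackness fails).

Gradient of f: grad f(x) = Q x + c = (-2, 0)
Constraint values g_i(x) = a_i^T x - b_i:
  g_1((2, 1)) = 0
  g_2((2, 1)) = 0
Stationarity residual: grad f(x) + sum_i lambda_i a_i = (0, 0)
  -> stationarity OK
Primal feasibility (all g_i <= 0): OK
Dual feasibility (all lambda_i >= 0): FAILS
Complementary slackness (lambda_i * g_i(x) = 0 for all i): OK

Verdict: the first failing condition is dual_feasibility -> dual.

dual


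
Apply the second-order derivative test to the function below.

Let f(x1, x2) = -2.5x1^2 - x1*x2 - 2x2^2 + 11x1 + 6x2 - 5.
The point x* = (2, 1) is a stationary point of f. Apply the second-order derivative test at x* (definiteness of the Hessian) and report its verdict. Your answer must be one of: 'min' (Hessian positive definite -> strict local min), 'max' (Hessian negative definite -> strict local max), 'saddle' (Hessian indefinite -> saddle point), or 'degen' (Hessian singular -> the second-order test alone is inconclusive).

Compute the Hessian H = grad^2 f:
  H = [[-5, -1], [-1, -4]]
Verify stationarity: grad f(x*) = H x* + g = (0, 0).
Eigenvalues of H: -5.618, -3.382.
Both eigenvalues < 0, so H is negative definite -> x* is a strict local max.

max


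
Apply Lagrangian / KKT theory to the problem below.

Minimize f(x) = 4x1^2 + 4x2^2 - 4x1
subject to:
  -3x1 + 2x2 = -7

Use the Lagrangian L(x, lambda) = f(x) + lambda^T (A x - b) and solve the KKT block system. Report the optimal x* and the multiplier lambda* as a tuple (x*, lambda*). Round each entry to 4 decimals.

Form the Lagrangian:
  L(x, lambda) = (1/2) x^T Q x + c^T x + lambda^T (A x - b)
Stationarity (grad_x L = 0): Q x + c + A^T lambda = 0.
Primal feasibility: A x = b.

This gives the KKT block system:
  [ Q   A^T ] [ x     ]   [-c ]
  [ A    0  ] [ lambda ] = [ b ]

Solving the linear system:
  x*      = (1.7692, -0.8462)
  lambda* = (3.3846)
  f(x*)   = 8.3077

x* = (1.7692, -0.8462), lambda* = (3.3846)


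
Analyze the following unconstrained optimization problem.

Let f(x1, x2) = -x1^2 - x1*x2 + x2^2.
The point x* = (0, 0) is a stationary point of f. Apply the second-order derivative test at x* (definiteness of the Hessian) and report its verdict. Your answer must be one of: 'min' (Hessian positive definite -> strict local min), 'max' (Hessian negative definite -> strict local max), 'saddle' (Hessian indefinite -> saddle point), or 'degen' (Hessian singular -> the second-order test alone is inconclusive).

Compute the Hessian H = grad^2 f:
  H = [[-2, -1], [-1, 2]]
Verify stationarity: grad f(x*) = H x* + g = (0, 0).
Eigenvalues of H: -2.2361, 2.2361.
Eigenvalues have mixed signs, so H is indefinite -> x* is a saddle point.

saddle


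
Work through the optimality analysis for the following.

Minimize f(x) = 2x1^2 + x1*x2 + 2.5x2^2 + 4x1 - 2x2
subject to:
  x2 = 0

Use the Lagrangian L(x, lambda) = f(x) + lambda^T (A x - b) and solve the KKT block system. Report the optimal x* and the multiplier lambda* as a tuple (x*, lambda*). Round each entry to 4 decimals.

Form the Lagrangian:
  L(x, lambda) = (1/2) x^T Q x + c^T x + lambda^T (A x - b)
Stationarity (grad_x L = 0): Q x + c + A^T lambda = 0.
Primal feasibility: A x = b.

This gives the KKT block system:
  [ Q   A^T ] [ x     ]   [-c ]
  [ A    0  ] [ lambda ] = [ b ]

Solving the linear system:
  x*      = (-1, 0)
  lambda* = (3)
  f(x*)   = -2

x* = (-1, 0), lambda* = (3)


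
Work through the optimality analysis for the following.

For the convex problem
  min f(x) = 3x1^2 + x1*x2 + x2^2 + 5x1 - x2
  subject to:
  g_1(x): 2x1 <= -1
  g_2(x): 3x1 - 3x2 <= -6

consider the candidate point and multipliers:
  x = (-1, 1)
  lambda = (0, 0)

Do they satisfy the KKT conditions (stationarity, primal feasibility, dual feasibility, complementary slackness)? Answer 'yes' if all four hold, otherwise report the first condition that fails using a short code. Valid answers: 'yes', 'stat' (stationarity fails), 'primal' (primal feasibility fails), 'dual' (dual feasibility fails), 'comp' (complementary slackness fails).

Gradient of f: grad f(x) = Q x + c = (0, 0)
Constraint values g_i(x) = a_i^T x - b_i:
  g_1((-1, 1)) = -1
  g_2((-1, 1)) = 0
Stationarity residual: grad f(x) + sum_i lambda_i a_i = (0, 0)
  -> stationarity OK
Primal feasibility (all g_i <= 0): OK
Dual feasibility (all lambda_i >= 0): OK
Complementary slackness (lambda_i * g_i(x) = 0 for all i): OK

Verdict: yes, KKT holds.

yes


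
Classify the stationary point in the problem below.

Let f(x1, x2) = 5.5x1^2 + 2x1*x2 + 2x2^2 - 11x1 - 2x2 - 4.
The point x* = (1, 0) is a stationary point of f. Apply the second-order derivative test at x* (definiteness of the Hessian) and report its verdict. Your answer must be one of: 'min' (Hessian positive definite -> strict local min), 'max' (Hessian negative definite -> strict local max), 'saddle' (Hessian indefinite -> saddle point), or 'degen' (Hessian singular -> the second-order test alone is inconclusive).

Compute the Hessian H = grad^2 f:
  H = [[11, 2], [2, 4]]
Verify stationarity: grad f(x*) = H x* + g = (0, 0).
Eigenvalues of H: 3.4689, 11.5311.
Both eigenvalues > 0, so H is positive definite -> x* is a strict local min.

min


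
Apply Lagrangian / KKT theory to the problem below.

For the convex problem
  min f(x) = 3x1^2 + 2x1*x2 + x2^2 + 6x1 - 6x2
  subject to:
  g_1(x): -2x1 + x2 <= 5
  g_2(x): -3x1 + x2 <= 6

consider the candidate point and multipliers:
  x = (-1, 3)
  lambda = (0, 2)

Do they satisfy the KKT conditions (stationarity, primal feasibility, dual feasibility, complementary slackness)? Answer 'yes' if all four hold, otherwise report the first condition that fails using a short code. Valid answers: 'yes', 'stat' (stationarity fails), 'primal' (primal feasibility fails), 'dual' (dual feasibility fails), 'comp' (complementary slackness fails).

Gradient of f: grad f(x) = Q x + c = (6, -2)
Constraint values g_i(x) = a_i^T x - b_i:
  g_1((-1, 3)) = 0
  g_2((-1, 3)) = 0
Stationarity residual: grad f(x) + sum_i lambda_i a_i = (0, 0)
  -> stationarity OK
Primal feasibility (all g_i <= 0): OK
Dual feasibility (all lambda_i >= 0): OK
Complementary slackness (lambda_i * g_i(x) = 0 for all i): OK

Verdict: yes, KKT holds.

yes


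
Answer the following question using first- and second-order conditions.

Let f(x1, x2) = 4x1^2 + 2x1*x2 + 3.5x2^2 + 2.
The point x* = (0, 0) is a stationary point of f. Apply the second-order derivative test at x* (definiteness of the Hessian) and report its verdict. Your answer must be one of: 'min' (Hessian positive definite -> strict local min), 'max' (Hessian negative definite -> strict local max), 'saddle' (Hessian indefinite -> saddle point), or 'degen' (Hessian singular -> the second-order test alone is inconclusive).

Compute the Hessian H = grad^2 f:
  H = [[8, 2], [2, 7]]
Verify stationarity: grad f(x*) = H x* + g = (0, 0).
Eigenvalues of H: 5.4384, 9.5616.
Both eigenvalues > 0, so H is positive definite -> x* is a strict local min.

min


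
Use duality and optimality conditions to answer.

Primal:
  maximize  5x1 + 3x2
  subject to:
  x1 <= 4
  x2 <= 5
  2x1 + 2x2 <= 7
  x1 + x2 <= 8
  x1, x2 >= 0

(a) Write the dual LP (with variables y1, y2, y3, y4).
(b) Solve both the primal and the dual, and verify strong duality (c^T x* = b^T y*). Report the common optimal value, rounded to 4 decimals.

The standard primal-dual pair for 'max c^T x s.t. A x <= b, x >= 0' is:
  Dual:  min b^T y  s.t.  A^T y >= c,  y >= 0.

So the dual LP is:
  minimize  4y1 + 5y2 + 7y3 + 8y4
  subject to:
    y1 + 2y3 + y4 >= 5
    y2 + 2y3 + y4 >= 3
    y1, y2, y3, y4 >= 0

Solving the primal: x* = (3.5, 0).
  primal value c^T x* = 17.5.
Solving the dual: y* = (0, 0, 2.5, 0).
  dual value b^T y* = 17.5.
Strong duality: c^T x* = b^T y*. Confirmed.

17.5


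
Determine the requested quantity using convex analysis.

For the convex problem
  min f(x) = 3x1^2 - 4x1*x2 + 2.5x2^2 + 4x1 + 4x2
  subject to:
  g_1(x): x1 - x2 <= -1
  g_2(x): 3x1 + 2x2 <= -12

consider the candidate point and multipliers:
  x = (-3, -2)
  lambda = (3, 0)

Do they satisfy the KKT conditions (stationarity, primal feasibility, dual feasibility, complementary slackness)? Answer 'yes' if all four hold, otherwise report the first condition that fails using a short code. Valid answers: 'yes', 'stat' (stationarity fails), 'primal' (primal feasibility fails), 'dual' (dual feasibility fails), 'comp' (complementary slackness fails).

Gradient of f: grad f(x) = Q x + c = (-6, 6)
Constraint values g_i(x) = a_i^T x - b_i:
  g_1((-3, -2)) = 0
  g_2((-3, -2)) = -1
Stationarity residual: grad f(x) + sum_i lambda_i a_i = (-3, 3)
  -> stationarity FAILS
Primal feasibility (all g_i <= 0): OK
Dual feasibility (all lambda_i >= 0): OK
Complementary slackness (lambda_i * g_i(x) = 0 for all i): OK

Verdict: the first failing condition is stationarity -> stat.

stat


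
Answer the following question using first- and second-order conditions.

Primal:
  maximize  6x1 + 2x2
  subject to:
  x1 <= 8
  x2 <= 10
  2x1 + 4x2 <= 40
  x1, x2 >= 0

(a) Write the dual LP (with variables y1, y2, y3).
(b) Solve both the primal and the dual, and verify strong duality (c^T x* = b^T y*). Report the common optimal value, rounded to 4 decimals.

The standard primal-dual pair for 'max c^T x s.t. A x <= b, x >= 0' is:
  Dual:  min b^T y  s.t.  A^T y >= c,  y >= 0.

So the dual LP is:
  minimize  8y1 + 10y2 + 40y3
  subject to:
    y1 + 2y3 >= 6
    y2 + 4y3 >= 2
    y1, y2, y3 >= 0

Solving the primal: x* = (8, 6).
  primal value c^T x* = 60.
Solving the dual: y* = (5, 0, 0.5).
  dual value b^T y* = 60.
Strong duality: c^T x* = b^T y*. Confirmed.

60


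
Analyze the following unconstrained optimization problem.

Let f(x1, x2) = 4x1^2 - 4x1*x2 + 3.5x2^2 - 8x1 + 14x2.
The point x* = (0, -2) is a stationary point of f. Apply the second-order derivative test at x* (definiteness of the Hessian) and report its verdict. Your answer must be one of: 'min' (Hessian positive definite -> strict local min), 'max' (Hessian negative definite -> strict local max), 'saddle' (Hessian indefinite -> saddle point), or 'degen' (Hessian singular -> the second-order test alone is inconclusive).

Compute the Hessian H = grad^2 f:
  H = [[8, -4], [-4, 7]]
Verify stationarity: grad f(x*) = H x* + g = (0, 0).
Eigenvalues of H: 3.4689, 11.5311.
Both eigenvalues > 0, so H is positive definite -> x* is a strict local min.

min


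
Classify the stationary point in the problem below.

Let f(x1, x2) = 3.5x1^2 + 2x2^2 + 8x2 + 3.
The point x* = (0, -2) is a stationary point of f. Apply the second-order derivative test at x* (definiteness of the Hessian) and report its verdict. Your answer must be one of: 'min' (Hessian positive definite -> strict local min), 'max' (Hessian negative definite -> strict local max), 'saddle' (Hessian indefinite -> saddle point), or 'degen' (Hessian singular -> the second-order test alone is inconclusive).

Compute the Hessian H = grad^2 f:
  H = [[7, 0], [0, 4]]
Verify stationarity: grad f(x*) = H x* + g = (0, 0).
Eigenvalues of H: 4, 7.
Both eigenvalues > 0, so H is positive definite -> x* is a strict local min.

min


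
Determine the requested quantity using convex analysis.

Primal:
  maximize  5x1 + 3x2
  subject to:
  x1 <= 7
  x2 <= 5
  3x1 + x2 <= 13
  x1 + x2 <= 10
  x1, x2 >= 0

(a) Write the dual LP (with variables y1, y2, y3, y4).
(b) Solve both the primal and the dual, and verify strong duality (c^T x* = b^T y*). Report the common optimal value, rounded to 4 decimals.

The standard primal-dual pair for 'max c^T x s.t. A x <= b, x >= 0' is:
  Dual:  min b^T y  s.t.  A^T y >= c,  y >= 0.

So the dual LP is:
  minimize  7y1 + 5y2 + 13y3 + 10y4
  subject to:
    y1 + 3y3 + y4 >= 5
    y2 + y3 + y4 >= 3
    y1, y2, y3, y4 >= 0

Solving the primal: x* = (2.6667, 5).
  primal value c^T x* = 28.3333.
Solving the dual: y* = (0, 1.3333, 1.6667, 0).
  dual value b^T y* = 28.3333.
Strong duality: c^T x* = b^T y*. Confirmed.

28.3333


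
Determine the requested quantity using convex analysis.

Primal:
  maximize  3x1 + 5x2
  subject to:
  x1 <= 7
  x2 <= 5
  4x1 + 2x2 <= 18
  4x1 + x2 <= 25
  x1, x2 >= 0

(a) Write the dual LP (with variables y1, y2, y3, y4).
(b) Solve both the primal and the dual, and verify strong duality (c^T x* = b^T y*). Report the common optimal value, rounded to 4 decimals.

The standard primal-dual pair for 'max c^T x s.t. A x <= b, x >= 0' is:
  Dual:  min b^T y  s.t.  A^T y >= c,  y >= 0.

So the dual LP is:
  minimize  7y1 + 5y2 + 18y3 + 25y4
  subject to:
    y1 + 4y3 + 4y4 >= 3
    y2 + 2y3 + y4 >= 5
    y1, y2, y3, y4 >= 0

Solving the primal: x* = (2, 5).
  primal value c^T x* = 31.
Solving the dual: y* = (0, 3.5, 0.75, 0).
  dual value b^T y* = 31.
Strong duality: c^T x* = b^T y*. Confirmed.

31


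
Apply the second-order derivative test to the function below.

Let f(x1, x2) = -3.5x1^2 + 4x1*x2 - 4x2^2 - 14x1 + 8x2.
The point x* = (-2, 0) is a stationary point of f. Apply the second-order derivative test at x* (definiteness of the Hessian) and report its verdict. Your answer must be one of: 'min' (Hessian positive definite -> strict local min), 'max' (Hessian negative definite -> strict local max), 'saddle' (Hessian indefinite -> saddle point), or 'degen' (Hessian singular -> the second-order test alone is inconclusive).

Compute the Hessian H = grad^2 f:
  H = [[-7, 4], [4, -8]]
Verify stationarity: grad f(x*) = H x* + g = (0, 0).
Eigenvalues of H: -11.5311, -3.4689.
Both eigenvalues < 0, so H is negative definite -> x* is a strict local max.

max


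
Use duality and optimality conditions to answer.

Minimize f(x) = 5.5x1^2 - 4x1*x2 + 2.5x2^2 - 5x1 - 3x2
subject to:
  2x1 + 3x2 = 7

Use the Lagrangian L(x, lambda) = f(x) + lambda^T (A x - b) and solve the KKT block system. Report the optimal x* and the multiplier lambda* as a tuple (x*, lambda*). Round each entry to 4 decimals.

Form the Lagrangian:
  L(x, lambda) = (1/2) x^T Q x + c^T x + lambda^T (A x - b)
Stationarity (grad_x L = 0): Q x + c + A^T lambda = 0.
Primal feasibility: A x = b.

This gives the KKT block system:
  [ Q   A^T ] [ x     ]   [-c ]
  [ A    0  ] [ lambda ] = [ b ]

Solving the linear system:
  x*      = (1.0838, 1.6108)
  lambda* = (-0.2395)
  f(x*)   = -4.2874

x* = (1.0838, 1.6108), lambda* = (-0.2395)


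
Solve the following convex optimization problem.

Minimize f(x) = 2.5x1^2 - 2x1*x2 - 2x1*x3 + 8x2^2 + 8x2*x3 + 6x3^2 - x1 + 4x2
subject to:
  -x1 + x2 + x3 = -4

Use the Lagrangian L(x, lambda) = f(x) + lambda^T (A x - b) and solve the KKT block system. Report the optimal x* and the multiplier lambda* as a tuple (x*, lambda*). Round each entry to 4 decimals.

Form the Lagrangian:
  L(x, lambda) = (1/2) x^T Q x + c^T x + lambda^T (A x - b)
Stationarity (grad_x L = 0): Q x + c + A^T lambda = 0.
Primal feasibility: A x = b.

This gives the KKT block system:
  [ Q   A^T ] [ x     ]   [-c ]
  [ A    0  ] [ lambda ] = [ b ]

Solving the linear system:
  x*      = (2.9429, -0.6857, -0.3714)
  lambda* = (15.8286)
  f(x*)   = 28.8143

x* = (2.9429, -0.6857, -0.3714), lambda* = (15.8286)


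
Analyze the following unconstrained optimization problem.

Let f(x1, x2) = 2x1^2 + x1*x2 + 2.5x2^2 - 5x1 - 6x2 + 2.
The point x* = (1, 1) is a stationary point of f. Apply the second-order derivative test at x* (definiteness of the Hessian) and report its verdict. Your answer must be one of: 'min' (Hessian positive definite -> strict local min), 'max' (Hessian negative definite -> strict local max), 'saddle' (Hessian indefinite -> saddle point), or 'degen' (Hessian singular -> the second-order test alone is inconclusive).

Compute the Hessian H = grad^2 f:
  H = [[4, 1], [1, 5]]
Verify stationarity: grad f(x*) = H x* + g = (0, 0).
Eigenvalues of H: 3.382, 5.618.
Both eigenvalues > 0, so H is positive definite -> x* is a strict local min.

min


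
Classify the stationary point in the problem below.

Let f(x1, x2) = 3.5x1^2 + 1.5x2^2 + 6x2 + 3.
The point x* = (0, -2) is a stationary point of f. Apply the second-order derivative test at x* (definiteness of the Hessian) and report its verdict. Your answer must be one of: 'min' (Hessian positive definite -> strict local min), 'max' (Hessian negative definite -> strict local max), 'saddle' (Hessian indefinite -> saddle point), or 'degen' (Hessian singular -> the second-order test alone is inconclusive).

Compute the Hessian H = grad^2 f:
  H = [[7, 0], [0, 3]]
Verify stationarity: grad f(x*) = H x* + g = (0, 0).
Eigenvalues of H: 3, 7.
Both eigenvalues > 0, so H is positive definite -> x* is a strict local min.

min


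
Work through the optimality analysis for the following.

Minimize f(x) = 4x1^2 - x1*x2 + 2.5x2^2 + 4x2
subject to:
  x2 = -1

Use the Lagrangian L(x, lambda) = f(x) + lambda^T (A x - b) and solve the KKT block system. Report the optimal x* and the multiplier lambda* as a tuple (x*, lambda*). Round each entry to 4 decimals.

Form the Lagrangian:
  L(x, lambda) = (1/2) x^T Q x + c^T x + lambda^T (A x - b)
Stationarity (grad_x L = 0): Q x + c + A^T lambda = 0.
Primal feasibility: A x = b.

This gives the KKT block system:
  [ Q   A^T ] [ x     ]   [-c ]
  [ A    0  ] [ lambda ] = [ b ]

Solving the linear system:
  x*      = (-0.125, -1)
  lambda* = (0.875)
  f(x*)   = -1.5625

x* = (-0.125, -1), lambda* = (0.875)


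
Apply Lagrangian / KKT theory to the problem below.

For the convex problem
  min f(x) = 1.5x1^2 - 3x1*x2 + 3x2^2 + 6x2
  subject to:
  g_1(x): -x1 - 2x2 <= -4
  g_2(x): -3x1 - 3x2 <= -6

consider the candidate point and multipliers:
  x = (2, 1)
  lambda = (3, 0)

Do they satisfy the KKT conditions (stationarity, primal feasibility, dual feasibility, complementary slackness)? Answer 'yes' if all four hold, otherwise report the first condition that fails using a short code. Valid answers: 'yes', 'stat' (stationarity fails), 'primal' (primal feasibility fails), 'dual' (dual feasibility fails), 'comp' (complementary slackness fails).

Gradient of f: grad f(x) = Q x + c = (3, 6)
Constraint values g_i(x) = a_i^T x - b_i:
  g_1((2, 1)) = 0
  g_2((2, 1)) = -3
Stationarity residual: grad f(x) + sum_i lambda_i a_i = (0, 0)
  -> stationarity OK
Primal feasibility (all g_i <= 0): OK
Dual feasibility (all lambda_i >= 0): OK
Complementary slackness (lambda_i * g_i(x) = 0 for all i): OK

Verdict: yes, KKT holds.

yes


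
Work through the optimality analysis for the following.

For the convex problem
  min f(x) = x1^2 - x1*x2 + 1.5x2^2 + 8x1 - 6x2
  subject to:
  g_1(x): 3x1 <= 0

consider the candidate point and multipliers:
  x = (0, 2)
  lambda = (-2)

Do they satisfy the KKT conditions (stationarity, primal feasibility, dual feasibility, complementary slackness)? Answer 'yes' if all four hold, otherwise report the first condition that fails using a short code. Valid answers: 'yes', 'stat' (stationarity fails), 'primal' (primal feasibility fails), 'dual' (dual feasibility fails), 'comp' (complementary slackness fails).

Gradient of f: grad f(x) = Q x + c = (6, 0)
Constraint values g_i(x) = a_i^T x - b_i:
  g_1((0, 2)) = 0
Stationarity residual: grad f(x) + sum_i lambda_i a_i = (0, 0)
  -> stationarity OK
Primal feasibility (all g_i <= 0): OK
Dual feasibility (all lambda_i >= 0): FAILS
Complementary slackness (lambda_i * g_i(x) = 0 for all i): OK

Verdict: the first failing condition is dual_feasibility -> dual.

dual


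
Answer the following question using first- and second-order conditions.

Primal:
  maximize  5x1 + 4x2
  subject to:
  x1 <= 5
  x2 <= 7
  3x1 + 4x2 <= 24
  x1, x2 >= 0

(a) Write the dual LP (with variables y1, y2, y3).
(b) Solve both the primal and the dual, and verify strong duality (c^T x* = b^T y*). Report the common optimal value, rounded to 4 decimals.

The standard primal-dual pair for 'max c^T x s.t. A x <= b, x >= 0' is:
  Dual:  min b^T y  s.t.  A^T y >= c,  y >= 0.

So the dual LP is:
  minimize  5y1 + 7y2 + 24y3
  subject to:
    y1 + 3y3 >= 5
    y2 + 4y3 >= 4
    y1, y2, y3 >= 0

Solving the primal: x* = (5, 2.25).
  primal value c^T x* = 34.
Solving the dual: y* = (2, 0, 1).
  dual value b^T y* = 34.
Strong duality: c^T x* = b^T y*. Confirmed.

34


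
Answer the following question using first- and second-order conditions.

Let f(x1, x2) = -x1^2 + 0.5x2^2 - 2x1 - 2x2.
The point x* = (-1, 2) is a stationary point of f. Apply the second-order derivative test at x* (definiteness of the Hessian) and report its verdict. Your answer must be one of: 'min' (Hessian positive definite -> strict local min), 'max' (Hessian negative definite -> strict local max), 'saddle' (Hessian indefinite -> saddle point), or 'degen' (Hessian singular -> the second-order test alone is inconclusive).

Compute the Hessian H = grad^2 f:
  H = [[-2, 0], [0, 1]]
Verify stationarity: grad f(x*) = H x* + g = (0, 0).
Eigenvalues of H: -2, 1.
Eigenvalues have mixed signs, so H is indefinite -> x* is a saddle point.

saddle


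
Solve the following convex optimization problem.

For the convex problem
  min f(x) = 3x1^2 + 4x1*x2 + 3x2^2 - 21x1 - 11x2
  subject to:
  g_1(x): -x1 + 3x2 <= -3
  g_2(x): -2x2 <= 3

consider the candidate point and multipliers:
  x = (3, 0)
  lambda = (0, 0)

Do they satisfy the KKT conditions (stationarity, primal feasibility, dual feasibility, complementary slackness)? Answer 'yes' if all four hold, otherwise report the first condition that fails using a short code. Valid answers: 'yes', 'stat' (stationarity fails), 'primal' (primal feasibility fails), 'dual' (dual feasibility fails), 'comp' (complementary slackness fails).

Gradient of f: grad f(x) = Q x + c = (-3, 1)
Constraint values g_i(x) = a_i^T x - b_i:
  g_1((3, 0)) = 0
  g_2((3, 0)) = -3
Stationarity residual: grad f(x) + sum_i lambda_i a_i = (-3, 1)
  -> stationarity FAILS
Primal feasibility (all g_i <= 0): OK
Dual feasibility (all lambda_i >= 0): OK
Complementary slackness (lambda_i * g_i(x) = 0 for all i): OK

Verdict: the first failing condition is stationarity -> stat.

stat


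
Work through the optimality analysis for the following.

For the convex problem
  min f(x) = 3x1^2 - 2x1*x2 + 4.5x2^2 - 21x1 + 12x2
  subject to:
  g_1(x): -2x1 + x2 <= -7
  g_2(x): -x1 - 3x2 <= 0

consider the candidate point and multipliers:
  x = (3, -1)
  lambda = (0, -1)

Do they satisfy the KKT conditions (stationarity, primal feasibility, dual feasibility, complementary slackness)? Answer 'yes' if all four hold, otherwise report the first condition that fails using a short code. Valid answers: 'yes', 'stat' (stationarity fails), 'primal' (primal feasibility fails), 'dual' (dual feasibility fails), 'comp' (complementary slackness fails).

Gradient of f: grad f(x) = Q x + c = (-1, -3)
Constraint values g_i(x) = a_i^T x - b_i:
  g_1((3, -1)) = 0
  g_2((3, -1)) = 0
Stationarity residual: grad f(x) + sum_i lambda_i a_i = (0, 0)
  -> stationarity OK
Primal feasibility (all g_i <= 0): OK
Dual feasibility (all lambda_i >= 0): FAILS
Complementary slackness (lambda_i * g_i(x) = 0 for all i): OK

Verdict: the first failing condition is dual_feasibility -> dual.

dual


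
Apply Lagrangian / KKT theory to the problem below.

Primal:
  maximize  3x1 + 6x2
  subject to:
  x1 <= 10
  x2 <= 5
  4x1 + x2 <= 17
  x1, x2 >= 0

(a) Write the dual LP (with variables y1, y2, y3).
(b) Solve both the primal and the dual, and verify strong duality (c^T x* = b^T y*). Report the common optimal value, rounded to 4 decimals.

The standard primal-dual pair for 'max c^T x s.t. A x <= b, x >= 0' is:
  Dual:  min b^T y  s.t.  A^T y >= c,  y >= 0.

So the dual LP is:
  minimize  10y1 + 5y2 + 17y3
  subject to:
    y1 + 4y3 >= 3
    y2 + y3 >= 6
    y1, y2, y3 >= 0

Solving the primal: x* = (3, 5).
  primal value c^T x* = 39.
Solving the dual: y* = (0, 5.25, 0.75).
  dual value b^T y* = 39.
Strong duality: c^T x* = b^T y*. Confirmed.

39


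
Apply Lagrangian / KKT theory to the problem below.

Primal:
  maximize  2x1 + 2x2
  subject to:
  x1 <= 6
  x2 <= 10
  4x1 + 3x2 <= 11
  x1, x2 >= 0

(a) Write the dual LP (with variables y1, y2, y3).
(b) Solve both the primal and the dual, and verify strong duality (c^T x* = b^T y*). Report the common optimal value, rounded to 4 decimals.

The standard primal-dual pair for 'max c^T x s.t. A x <= b, x >= 0' is:
  Dual:  min b^T y  s.t.  A^T y >= c,  y >= 0.

So the dual LP is:
  minimize  6y1 + 10y2 + 11y3
  subject to:
    y1 + 4y3 >= 2
    y2 + 3y3 >= 2
    y1, y2, y3 >= 0

Solving the primal: x* = (0, 3.6667).
  primal value c^T x* = 7.3333.
Solving the dual: y* = (0, 0, 0.6667).
  dual value b^T y* = 7.3333.
Strong duality: c^T x* = b^T y*. Confirmed.

7.3333


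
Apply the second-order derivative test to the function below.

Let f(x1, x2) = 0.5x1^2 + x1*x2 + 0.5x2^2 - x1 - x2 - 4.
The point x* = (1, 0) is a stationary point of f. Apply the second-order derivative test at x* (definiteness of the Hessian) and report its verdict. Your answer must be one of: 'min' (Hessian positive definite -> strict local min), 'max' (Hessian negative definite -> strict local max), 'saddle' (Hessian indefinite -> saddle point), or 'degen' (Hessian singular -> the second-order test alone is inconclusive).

Compute the Hessian H = grad^2 f:
  H = [[1, 1], [1, 1]]
Verify stationarity: grad f(x*) = H x* + g = (0, 0).
Eigenvalues of H: 0, 2.
H has a zero eigenvalue (singular; positive semidefinite but not definite), so H is neither positive definite, negative definite, nor indefinite. The second-order test alone is inconclusive -> degen.
(Indeed, f is constant along the null direction of H through x*, so x* is not a strict local extremum.)

degen


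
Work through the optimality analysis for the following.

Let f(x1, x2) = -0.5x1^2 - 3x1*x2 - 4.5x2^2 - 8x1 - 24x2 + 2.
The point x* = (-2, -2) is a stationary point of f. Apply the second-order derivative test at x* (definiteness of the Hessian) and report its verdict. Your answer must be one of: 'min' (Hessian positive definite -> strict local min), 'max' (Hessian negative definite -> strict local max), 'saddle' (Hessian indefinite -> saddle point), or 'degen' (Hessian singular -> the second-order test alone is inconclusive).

Compute the Hessian H = grad^2 f:
  H = [[-1, -3], [-3, -9]]
Verify stationarity: grad f(x*) = H x* + g = (0, 0).
Eigenvalues of H: -10, 0.
H has a zero eigenvalue (singular; negative semidefinite but not definite), so H is neither positive definite, negative definite, nor indefinite. The second-order test alone is inconclusive -> degen.
(Indeed, f is constant along the null direction of H through x*, so x* is not a strict local extremum.)

degen


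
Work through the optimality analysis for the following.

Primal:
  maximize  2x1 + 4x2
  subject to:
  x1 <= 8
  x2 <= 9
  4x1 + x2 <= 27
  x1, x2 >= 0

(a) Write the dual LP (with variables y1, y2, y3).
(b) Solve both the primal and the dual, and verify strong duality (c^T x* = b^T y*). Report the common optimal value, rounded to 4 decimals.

The standard primal-dual pair for 'max c^T x s.t. A x <= b, x >= 0' is:
  Dual:  min b^T y  s.t.  A^T y >= c,  y >= 0.

So the dual LP is:
  minimize  8y1 + 9y2 + 27y3
  subject to:
    y1 + 4y3 >= 2
    y2 + y3 >= 4
    y1, y2, y3 >= 0

Solving the primal: x* = (4.5, 9).
  primal value c^T x* = 45.
Solving the dual: y* = (0, 3.5, 0.5).
  dual value b^T y* = 45.
Strong duality: c^T x* = b^T y*. Confirmed.

45


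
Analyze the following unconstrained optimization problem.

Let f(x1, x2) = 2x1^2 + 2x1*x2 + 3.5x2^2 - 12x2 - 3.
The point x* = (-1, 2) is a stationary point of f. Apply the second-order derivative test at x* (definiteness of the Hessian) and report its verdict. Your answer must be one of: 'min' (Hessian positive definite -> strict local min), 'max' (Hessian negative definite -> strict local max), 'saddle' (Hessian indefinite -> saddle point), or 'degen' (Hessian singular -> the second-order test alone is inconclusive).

Compute the Hessian H = grad^2 f:
  H = [[4, 2], [2, 7]]
Verify stationarity: grad f(x*) = H x* + g = (0, 0).
Eigenvalues of H: 3, 8.
Both eigenvalues > 0, so H is positive definite -> x* is a strict local min.

min


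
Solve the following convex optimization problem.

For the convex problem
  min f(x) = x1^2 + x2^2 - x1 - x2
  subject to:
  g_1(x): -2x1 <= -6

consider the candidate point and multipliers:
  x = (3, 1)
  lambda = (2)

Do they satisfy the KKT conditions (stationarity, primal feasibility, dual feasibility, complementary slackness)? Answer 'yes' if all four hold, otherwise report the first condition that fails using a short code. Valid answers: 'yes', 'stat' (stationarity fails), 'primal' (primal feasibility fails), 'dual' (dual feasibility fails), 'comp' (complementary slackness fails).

Gradient of f: grad f(x) = Q x + c = (5, 1)
Constraint values g_i(x) = a_i^T x - b_i:
  g_1((3, 1)) = 0
Stationarity residual: grad f(x) + sum_i lambda_i a_i = (1, 1)
  -> stationarity FAILS
Primal feasibility (all g_i <= 0): OK
Dual feasibility (all lambda_i >= 0): OK
Complementary slackness (lambda_i * g_i(x) = 0 for all i): OK

Verdict: the first failing condition is stationarity -> stat.

stat


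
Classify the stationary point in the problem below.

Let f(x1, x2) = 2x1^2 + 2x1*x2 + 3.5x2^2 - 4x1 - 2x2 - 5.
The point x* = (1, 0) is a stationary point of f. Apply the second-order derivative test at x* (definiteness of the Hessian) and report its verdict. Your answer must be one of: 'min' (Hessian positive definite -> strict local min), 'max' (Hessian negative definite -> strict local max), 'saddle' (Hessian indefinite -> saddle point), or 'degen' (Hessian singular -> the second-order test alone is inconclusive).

Compute the Hessian H = grad^2 f:
  H = [[4, 2], [2, 7]]
Verify stationarity: grad f(x*) = H x* + g = (0, 0).
Eigenvalues of H: 3, 8.
Both eigenvalues > 0, so H is positive definite -> x* is a strict local min.

min


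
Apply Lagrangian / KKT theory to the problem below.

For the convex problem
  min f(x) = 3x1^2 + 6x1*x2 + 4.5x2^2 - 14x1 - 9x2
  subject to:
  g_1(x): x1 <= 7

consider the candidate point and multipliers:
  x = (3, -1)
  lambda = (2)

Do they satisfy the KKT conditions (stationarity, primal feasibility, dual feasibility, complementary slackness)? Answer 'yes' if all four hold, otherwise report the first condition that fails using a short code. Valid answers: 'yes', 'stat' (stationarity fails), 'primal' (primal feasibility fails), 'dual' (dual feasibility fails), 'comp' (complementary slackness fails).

Gradient of f: grad f(x) = Q x + c = (-2, 0)
Constraint values g_i(x) = a_i^T x - b_i:
  g_1((3, -1)) = -4
Stationarity residual: grad f(x) + sum_i lambda_i a_i = (0, 0)
  -> stationarity OK
Primal feasibility (all g_i <= 0): OK
Dual feasibility (all lambda_i >= 0): OK
Complementary slackness (lambda_i * g_i(x) = 0 for all i): FAILS

Verdict: the first failing condition is complementary_slackness -> comp.

comp


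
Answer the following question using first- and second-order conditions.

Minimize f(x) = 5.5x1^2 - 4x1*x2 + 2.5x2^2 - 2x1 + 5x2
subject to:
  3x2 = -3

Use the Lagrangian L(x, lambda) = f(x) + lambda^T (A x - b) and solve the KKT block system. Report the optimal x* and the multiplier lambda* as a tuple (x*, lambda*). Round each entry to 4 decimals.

Form the Lagrangian:
  L(x, lambda) = (1/2) x^T Q x + c^T x + lambda^T (A x - b)
Stationarity (grad_x L = 0): Q x + c + A^T lambda = 0.
Primal feasibility: A x = b.

This gives the KKT block system:
  [ Q   A^T ] [ x     ]   [-c ]
  [ A    0  ] [ lambda ] = [ b ]

Solving the linear system:
  x*      = (-0.1818, -1)
  lambda* = (-0.2424)
  f(x*)   = -2.6818

x* = (-0.1818, -1), lambda* = (-0.2424)


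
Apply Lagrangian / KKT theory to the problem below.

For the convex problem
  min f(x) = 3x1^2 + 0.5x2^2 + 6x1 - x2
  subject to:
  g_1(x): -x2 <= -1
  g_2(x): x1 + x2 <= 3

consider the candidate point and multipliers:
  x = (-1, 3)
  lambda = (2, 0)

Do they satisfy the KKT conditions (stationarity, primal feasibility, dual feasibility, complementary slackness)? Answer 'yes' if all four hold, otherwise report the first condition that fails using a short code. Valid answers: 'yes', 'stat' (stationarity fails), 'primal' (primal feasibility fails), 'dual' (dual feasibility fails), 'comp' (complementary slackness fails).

Gradient of f: grad f(x) = Q x + c = (0, 2)
Constraint values g_i(x) = a_i^T x - b_i:
  g_1((-1, 3)) = -2
  g_2((-1, 3)) = -1
Stationarity residual: grad f(x) + sum_i lambda_i a_i = (0, 0)
  -> stationarity OK
Primal feasibility (all g_i <= 0): OK
Dual feasibility (all lambda_i >= 0): OK
Complementary slackness (lambda_i * g_i(x) = 0 for all i): FAILS

Verdict: the first failing condition is complementary_slackness -> comp.

comp


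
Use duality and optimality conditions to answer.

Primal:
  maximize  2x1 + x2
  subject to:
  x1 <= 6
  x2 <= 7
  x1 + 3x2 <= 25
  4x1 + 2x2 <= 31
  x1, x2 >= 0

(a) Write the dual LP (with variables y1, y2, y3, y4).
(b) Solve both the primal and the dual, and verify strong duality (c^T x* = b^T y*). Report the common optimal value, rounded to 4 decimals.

The standard primal-dual pair for 'max c^T x s.t. A x <= b, x >= 0' is:
  Dual:  min b^T y  s.t.  A^T y >= c,  y >= 0.

So the dual LP is:
  minimize  6y1 + 7y2 + 25y3 + 31y4
  subject to:
    y1 + y3 + 4y4 >= 2
    y2 + 3y3 + 2y4 >= 1
    y1, y2, y3, y4 >= 0

Solving the primal: x* = (4.3, 6.9).
  primal value c^T x* = 15.5.
Solving the dual: y* = (0, 0, 0, 0.5).
  dual value b^T y* = 15.5.
Strong duality: c^T x* = b^T y*. Confirmed.

15.5


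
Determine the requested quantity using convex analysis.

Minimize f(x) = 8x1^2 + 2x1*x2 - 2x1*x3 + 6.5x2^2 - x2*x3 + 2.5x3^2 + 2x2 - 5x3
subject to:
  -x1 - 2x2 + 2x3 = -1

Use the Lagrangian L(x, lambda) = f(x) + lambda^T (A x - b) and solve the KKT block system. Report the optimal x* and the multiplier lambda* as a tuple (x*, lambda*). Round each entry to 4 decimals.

Form the Lagrangian:
  L(x, lambda) = (1/2) x^T Q x + c^T x + lambda^T (A x - b)
Stationarity (grad_x L = 0): Q x + c + A^T lambda = 0.
Primal feasibility: A x = b.

This gives the KKT block system:
  [ Q   A^T ] [ x     ]   [-c ]
  [ A    0  ] [ lambda ] = [ b ]

Solving the linear system:
  x*      = (0.1417, 0.2948, -0.1344)
  lambda* = (3.125)
  f(x*)   = 2.1932

x* = (0.1417, 0.2948, -0.1344), lambda* = (3.125)


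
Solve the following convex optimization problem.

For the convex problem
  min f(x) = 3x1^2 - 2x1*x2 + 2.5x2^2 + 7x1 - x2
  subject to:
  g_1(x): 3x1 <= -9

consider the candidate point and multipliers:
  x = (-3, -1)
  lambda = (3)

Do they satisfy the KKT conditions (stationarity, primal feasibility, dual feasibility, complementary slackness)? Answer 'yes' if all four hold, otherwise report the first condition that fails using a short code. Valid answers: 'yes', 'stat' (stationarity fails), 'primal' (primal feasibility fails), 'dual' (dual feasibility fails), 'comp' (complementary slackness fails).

Gradient of f: grad f(x) = Q x + c = (-9, 0)
Constraint values g_i(x) = a_i^T x - b_i:
  g_1((-3, -1)) = 0
Stationarity residual: grad f(x) + sum_i lambda_i a_i = (0, 0)
  -> stationarity OK
Primal feasibility (all g_i <= 0): OK
Dual feasibility (all lambda_i >= 0): OK
Complementary slackness (lambda_i * g_i(x) = 0 for all i): OK

Verdict: yes, KKT holds.

yes


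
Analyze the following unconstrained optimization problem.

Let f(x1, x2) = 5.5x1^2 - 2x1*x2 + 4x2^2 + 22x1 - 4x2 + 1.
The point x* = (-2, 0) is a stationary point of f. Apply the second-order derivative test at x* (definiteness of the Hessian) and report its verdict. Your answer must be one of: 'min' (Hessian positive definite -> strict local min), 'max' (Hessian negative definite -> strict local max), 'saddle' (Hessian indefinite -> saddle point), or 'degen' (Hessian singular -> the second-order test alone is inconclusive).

Compute the Hessian H = grad^2 f:
  H = [[11, -2], [-2, 8]]
Verify stationarity: grad f(x*) = H x* + g = (0, 0).
Eigenvalues of H: 7, 12.
Both eigenvalues > 0, so H is positive definite -> x* is a strict local min.

min


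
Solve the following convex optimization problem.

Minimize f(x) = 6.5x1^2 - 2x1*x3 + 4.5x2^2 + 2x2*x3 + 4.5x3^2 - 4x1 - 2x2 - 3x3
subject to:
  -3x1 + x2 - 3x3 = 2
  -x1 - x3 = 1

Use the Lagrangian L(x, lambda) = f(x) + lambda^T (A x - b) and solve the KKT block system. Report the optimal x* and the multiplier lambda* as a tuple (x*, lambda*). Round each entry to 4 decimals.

Form the Lagrangian:
  L(x, lambda) = (1/2) x^T Q x + c^T x + lambda^T (A x - b)
Stationarity (grad_x L = 0): Q x + c + A^T lambda = 0.
Primal feasibility: A x = b.

This gives the KKT block system:
  [ Q   A^T ] [ x     ]   [-c ]
  [ A    0  ] [ lambda ] = [ b ]

Solving the linear system:
  x*      = (-0.4615, -1, -0.5385)
  lambda* = (12.0769, -45.1538)
  f(x*)   = 13.2308

x* = (-0.4615, -1, -0.5385), lambda* = (12.0769, -45.1538)
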